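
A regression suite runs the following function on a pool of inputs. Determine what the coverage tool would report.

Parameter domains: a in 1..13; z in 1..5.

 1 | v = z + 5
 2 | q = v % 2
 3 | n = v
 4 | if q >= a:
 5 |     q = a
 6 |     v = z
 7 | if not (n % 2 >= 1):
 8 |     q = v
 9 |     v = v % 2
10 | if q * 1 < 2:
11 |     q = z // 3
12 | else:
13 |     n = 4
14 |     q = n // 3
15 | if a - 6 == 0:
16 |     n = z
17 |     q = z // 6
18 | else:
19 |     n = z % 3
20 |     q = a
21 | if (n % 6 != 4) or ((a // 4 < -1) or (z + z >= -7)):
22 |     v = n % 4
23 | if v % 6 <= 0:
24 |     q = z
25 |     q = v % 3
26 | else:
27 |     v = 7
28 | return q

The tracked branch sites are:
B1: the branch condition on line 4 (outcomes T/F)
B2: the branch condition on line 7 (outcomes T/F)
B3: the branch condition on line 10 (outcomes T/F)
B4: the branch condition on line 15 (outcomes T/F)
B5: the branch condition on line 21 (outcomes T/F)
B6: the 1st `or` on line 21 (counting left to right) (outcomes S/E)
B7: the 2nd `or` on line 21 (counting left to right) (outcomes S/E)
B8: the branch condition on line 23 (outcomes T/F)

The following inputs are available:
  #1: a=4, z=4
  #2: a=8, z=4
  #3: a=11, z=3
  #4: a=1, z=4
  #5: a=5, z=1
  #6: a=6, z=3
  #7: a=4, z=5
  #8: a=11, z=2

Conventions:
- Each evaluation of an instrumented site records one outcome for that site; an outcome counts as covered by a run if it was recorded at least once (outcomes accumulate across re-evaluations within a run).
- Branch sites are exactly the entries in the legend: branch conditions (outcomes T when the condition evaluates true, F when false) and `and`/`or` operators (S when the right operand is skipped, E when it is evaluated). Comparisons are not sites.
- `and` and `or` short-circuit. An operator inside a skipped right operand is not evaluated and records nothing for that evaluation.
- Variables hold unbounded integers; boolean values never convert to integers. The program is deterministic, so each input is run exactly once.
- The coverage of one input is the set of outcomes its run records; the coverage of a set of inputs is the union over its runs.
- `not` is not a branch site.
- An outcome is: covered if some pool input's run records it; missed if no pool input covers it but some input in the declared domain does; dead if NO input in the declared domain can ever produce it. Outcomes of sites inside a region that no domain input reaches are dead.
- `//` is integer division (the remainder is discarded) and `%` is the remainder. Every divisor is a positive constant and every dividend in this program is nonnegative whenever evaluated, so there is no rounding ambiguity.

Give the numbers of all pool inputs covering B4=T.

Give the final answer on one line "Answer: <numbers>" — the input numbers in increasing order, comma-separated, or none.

input #1 (a=4, z=4): does not produce B4=T
input #2 (a=8, z=4): does not produce B4=T
input #3 (a=11, z=3): does not produce B4=T
input #4 (a=1, z=4): does not produce B4=T
input #5 (a=5, z=1): does not produce B4=T
input #6 (a=6, z=3): produces B4=T
input #7 (a=4, z=5): does not produce B4=T
input #8 (a=11, z=2): does not produce B4=T

Answer: 6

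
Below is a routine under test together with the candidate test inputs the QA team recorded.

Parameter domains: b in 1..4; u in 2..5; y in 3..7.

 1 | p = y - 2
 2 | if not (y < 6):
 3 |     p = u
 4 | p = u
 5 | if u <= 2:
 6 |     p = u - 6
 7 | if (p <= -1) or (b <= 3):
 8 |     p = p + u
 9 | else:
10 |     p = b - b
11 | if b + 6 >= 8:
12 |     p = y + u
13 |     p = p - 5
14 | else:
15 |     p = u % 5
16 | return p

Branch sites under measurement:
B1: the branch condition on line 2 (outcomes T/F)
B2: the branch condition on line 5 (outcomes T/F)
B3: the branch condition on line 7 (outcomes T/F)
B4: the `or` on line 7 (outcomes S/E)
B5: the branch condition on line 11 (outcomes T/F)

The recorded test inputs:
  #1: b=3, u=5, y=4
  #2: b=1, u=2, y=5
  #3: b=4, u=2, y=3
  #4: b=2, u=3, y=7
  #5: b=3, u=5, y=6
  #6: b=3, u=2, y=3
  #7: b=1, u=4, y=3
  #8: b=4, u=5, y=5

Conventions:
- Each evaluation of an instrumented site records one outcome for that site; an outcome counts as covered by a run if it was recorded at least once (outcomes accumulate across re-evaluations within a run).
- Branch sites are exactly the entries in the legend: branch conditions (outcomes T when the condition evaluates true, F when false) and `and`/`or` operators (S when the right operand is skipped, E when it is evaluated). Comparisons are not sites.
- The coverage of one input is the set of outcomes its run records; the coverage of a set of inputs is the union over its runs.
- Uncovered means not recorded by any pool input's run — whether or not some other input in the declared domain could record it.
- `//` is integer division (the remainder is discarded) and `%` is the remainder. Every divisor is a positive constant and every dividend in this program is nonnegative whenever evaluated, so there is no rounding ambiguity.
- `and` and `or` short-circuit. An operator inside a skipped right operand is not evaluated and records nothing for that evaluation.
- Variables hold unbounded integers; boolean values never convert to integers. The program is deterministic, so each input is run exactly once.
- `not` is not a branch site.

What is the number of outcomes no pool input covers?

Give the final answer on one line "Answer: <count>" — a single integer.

#1 (b=3, u=5, y=4) -> covered: B1=F, B2=F, B3=T, B4=E, B5=T
#2 (b=1, u=2, y=5) -> covered: B1=F, B2=T, B3=T, B4=S, B5=F
#3 (b=4, u=2, y=3) -> covered: B1=F, B2=T, B3=T, B4=S, B5=T
#4 (b=2, u=3, y=7) -> covered: B1=T, B2=F, B3=T, B4=E, B5=T
#5 (b=3, u=5, y=6) -> covered: B1=T, B2=F, B3=T, B4=E, B5=T
#6 (b=3, u=2, y=3) -> covered: B1=F, B2=T, B3=T, B4=S, B5=T
#7 (b=1, u=4, y=3) -> covered: B1=F, B2=F, B3=T, B4=E, B5=F
#8 (b=4, u=5, y=5) -> covered: B1=F, B2=F, B3=F, B4=E, B5=T
union over the pool: B1=T, B1=F, B2=T, B2=F, B3=T, B3=F, B4=S, B4=E, B5=T, B5=F
uncovered (0 of 10): none

Answer: 0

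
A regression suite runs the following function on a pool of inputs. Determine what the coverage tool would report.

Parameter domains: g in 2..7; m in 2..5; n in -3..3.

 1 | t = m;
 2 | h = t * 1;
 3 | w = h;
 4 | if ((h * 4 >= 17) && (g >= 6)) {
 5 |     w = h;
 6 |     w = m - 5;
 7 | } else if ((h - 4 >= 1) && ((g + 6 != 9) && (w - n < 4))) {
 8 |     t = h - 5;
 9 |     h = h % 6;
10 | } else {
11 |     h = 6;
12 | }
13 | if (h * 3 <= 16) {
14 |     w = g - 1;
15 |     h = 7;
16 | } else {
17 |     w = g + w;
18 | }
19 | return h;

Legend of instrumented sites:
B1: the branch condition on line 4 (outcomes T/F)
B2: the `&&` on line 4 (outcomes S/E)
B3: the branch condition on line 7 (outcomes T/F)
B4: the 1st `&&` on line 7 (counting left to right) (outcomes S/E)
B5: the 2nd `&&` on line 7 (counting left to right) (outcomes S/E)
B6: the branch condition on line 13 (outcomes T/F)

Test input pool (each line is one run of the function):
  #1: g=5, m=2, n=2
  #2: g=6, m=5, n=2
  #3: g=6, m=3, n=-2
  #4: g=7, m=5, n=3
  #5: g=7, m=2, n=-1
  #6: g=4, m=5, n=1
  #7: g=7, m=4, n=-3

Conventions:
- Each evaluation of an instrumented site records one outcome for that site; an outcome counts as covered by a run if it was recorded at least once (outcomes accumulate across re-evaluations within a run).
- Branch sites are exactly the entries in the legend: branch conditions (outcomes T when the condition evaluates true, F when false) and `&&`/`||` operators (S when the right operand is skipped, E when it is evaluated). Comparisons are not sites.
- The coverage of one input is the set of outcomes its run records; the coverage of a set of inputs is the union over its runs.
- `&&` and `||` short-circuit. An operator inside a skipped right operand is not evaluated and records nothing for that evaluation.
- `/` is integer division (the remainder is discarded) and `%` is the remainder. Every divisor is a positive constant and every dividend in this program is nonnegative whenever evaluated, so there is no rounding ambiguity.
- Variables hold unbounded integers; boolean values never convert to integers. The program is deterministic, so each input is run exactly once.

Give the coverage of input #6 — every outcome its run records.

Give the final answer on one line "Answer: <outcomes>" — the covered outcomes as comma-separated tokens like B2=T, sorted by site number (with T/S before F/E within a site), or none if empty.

Running input #6 (g=4, m=5, n=1), event by event:
  B2->E, B1->F, B4->E, B5->E, B3->F, B6->F
collecting distinct outcomes: B1=F, B2=E, B3=F, B4=E, B5=E, B6=F

Answer: B1=F, B2=E, B3=F, B4=E, B5=E, B6=F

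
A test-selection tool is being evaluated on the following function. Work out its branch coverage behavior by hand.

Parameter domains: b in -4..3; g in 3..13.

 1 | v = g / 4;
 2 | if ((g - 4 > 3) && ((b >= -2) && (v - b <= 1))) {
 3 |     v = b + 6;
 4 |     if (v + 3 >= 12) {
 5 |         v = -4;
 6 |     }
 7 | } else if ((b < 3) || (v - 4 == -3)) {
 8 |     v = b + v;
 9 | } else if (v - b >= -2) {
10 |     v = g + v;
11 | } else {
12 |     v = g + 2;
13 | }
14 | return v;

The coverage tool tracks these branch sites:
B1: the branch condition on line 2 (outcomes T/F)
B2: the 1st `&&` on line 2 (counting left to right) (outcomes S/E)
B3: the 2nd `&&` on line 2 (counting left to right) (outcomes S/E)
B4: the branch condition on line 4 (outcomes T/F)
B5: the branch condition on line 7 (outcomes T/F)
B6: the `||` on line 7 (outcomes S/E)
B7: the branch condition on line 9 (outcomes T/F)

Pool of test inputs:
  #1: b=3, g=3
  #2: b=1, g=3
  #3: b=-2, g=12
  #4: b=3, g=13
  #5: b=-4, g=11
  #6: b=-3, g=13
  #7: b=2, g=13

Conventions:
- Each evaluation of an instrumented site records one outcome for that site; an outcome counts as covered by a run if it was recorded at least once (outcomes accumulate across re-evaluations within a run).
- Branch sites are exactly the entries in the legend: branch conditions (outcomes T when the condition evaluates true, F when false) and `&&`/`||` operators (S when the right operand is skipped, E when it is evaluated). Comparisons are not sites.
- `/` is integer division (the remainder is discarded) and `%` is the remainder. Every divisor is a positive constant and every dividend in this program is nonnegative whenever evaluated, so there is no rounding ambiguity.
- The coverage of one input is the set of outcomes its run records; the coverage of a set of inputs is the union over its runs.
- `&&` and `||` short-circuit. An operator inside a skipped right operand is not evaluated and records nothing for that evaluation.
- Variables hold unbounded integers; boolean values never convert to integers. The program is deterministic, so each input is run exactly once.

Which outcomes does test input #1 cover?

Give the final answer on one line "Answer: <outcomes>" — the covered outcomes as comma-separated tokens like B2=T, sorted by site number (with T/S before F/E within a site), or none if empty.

Event log for input #1 (b=3, g=3):
  B2->S, B1->F, B6->E, B5->F, B7->F
deduplicating events, the covered set is: B1=F, B2=S, B5=F, B6=E, B7=F

Answer: B1=F, B2=S, B5=F, B6=E, B7=F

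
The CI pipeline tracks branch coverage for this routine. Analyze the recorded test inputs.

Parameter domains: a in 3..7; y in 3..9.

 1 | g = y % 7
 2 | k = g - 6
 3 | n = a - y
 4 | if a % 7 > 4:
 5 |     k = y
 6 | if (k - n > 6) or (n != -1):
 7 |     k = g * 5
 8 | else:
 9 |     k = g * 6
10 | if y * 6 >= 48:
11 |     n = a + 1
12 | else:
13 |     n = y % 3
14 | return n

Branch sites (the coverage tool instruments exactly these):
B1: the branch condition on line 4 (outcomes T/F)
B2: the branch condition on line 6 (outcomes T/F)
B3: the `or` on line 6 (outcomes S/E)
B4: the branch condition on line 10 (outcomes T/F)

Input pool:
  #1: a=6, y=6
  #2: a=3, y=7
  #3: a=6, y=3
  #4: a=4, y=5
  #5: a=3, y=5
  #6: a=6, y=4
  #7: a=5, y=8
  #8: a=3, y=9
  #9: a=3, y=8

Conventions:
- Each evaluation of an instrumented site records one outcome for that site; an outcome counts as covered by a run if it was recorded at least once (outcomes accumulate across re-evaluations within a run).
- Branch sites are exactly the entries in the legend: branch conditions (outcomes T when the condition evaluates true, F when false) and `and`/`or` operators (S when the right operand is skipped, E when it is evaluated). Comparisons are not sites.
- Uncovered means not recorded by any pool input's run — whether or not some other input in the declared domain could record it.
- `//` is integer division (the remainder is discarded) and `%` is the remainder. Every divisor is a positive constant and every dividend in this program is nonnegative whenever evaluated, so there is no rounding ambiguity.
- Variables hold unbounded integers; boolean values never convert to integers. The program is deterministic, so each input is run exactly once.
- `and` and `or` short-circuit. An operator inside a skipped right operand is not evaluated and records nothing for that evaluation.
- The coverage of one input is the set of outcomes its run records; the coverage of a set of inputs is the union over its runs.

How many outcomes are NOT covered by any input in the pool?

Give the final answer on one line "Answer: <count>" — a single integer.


input #1, a=6, y=6: events B1->T, B3->E, B2->T, B4->F; outcomes B1=T, B2=T, B3=E, B4=F
input #2, a=3, y=7: events B1->F, B3->E, B2->T, B4->F; outcomes B1=F, B2=T, B3=E, B4=F
input #3, a=6, y=3: events B1->T, B3->E, B2->T, B4->F; outcomes B1=T, B2=T, B3=E, B4=F
input #4, a=4, y=5: events B1->F, B3->E, B2->F, B4->F; outcomes B1=F, B2=F, B3=E, B4=F
input #5, a=3, y=5: events B1->F, B3->E, B2->T, B4->F; outcomes B1=F, B2=T, B3=E, B4=F
input #6, a=6, y=4: events B1->T, B3->E, B2->T, B4->F; outcomes B1=T, B2=T, B3=E, B4=F
input #7, a=5, y=8: events B1->T, B3->S, B2->T, B4->T; outcomes B1=T, B2=T, B3=S, B4=T
input #8, a=3, y=9: events B1->F, B3->E, B2->T, B4->T; outcomes B1=F, B2=T, B3=E, B4=T
input #9, a=3, y=8: events B1->F, B3->E, B2->T, B4->T; outcomes B1=F, B2=T, B3=E, B4=T
union over the pool: B1=T, B1=F, B2=T, B2=F, B3=S, B3=E, B4=T, B4=F
uncovered (0 of 8): none
Answer: 0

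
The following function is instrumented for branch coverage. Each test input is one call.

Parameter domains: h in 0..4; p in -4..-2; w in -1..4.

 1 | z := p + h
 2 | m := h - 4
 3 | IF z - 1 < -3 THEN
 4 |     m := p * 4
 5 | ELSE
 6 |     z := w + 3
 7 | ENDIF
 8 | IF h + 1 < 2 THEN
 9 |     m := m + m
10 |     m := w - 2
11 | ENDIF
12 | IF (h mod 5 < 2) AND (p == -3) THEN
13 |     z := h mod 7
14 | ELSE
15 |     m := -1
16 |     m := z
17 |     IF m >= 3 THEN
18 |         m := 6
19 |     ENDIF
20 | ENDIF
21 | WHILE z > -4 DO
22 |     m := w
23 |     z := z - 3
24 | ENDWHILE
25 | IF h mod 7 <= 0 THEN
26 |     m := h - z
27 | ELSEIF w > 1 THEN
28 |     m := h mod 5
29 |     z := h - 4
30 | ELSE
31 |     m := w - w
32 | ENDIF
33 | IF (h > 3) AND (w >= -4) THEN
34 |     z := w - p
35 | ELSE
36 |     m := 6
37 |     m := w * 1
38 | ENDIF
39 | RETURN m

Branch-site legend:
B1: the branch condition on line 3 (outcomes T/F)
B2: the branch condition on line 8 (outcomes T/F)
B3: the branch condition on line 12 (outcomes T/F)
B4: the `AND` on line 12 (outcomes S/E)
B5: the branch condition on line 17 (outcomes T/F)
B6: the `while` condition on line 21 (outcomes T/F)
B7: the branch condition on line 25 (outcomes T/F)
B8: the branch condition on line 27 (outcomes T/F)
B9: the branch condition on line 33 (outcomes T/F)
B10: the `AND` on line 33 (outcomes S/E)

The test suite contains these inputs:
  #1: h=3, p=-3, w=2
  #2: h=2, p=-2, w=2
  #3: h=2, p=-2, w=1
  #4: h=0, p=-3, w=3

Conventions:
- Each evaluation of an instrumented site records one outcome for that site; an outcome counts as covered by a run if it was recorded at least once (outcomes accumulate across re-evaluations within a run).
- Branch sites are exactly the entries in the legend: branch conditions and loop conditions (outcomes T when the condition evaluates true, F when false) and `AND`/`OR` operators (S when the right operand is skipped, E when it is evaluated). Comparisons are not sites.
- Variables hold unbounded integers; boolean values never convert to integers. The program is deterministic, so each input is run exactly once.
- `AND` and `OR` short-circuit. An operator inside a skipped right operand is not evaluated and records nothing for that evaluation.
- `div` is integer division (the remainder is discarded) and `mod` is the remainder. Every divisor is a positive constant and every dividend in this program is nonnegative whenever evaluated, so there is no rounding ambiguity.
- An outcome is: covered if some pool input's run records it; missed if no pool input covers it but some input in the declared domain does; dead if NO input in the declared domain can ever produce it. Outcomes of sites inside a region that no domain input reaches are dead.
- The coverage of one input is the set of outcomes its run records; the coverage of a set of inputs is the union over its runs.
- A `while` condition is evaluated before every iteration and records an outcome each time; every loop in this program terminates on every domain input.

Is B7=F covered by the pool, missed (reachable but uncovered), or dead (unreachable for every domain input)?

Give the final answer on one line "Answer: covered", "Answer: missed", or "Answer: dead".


B7=F is recorded by pool input(s) 1, 2, 3 -> covered
Answer: covered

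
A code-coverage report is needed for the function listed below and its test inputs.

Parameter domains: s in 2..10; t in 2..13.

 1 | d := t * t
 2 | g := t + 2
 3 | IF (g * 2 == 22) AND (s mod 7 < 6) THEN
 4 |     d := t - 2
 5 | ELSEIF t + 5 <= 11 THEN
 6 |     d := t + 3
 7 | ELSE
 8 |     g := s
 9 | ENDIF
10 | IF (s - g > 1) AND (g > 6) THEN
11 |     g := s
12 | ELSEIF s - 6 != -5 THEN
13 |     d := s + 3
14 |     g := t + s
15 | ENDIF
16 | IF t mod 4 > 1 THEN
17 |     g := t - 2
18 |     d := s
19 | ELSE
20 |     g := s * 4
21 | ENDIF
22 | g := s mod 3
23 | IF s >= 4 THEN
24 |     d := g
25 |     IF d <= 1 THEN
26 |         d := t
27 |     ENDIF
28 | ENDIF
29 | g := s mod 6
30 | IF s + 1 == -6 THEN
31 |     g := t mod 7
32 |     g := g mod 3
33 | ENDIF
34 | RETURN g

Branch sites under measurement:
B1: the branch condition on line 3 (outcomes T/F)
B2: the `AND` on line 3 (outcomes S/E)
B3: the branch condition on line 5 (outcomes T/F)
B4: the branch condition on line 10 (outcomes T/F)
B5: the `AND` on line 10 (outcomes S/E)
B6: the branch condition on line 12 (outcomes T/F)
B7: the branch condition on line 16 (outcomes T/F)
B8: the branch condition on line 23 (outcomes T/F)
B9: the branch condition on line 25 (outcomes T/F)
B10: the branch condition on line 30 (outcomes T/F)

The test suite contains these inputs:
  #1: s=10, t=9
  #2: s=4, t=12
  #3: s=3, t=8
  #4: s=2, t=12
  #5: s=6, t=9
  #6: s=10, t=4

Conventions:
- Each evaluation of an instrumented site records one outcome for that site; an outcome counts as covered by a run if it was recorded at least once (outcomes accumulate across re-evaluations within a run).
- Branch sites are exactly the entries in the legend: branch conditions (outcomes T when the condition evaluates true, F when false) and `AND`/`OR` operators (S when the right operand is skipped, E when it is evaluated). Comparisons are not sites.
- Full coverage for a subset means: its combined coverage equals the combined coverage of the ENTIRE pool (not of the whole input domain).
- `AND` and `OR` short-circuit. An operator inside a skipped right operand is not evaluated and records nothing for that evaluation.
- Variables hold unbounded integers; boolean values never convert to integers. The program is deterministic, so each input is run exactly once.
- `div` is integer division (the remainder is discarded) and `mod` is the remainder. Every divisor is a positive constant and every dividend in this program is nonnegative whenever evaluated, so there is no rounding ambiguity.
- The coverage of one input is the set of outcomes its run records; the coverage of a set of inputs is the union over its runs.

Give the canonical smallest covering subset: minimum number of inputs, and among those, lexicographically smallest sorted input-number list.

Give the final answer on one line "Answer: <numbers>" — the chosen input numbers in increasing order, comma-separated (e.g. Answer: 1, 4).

input #1, s=10, t=9: outcomes B1=T, B2=E, B4=F, B5=S, B6=T, B7=F, B8=T, B9=T, B10=F
input #2, s=4, t=12: outcomes B1=F, B2=S, B3=F, B4=F, B5=S, B6=T, B7=F, B8=T, B9=T, B10=F
input #3, s=3, t=8: outcomes B1=F, B2=S, B3=F, B4=F, B5=S, B6=T, B7=F, B8=F, B10=F
input #4, s=2, t=12: outcomes B1=F, B2=S, B3=F, B4=F, B5=S, B6=T, B7=F, B8=F, B10=F
input #5, s=6, t=9: outcomes B1=F, B2=E, B3=F, B4=F, B5=S, B6=T, B7=F, B8=T, B9=T, B10=F
input #6, s=10, t=4: outcomes B1=F, B2=S, B3=T, B4=F, B5=E, B6=T, B7=F, B8=T, B9=T, B10=F
pool-wide coverage (15 outcomes): B1=T, B1=F, B2=S, B2=E, B3=T, B3=F, B4=F, B5=S, B5=E, B6=T, B7=F, B8=T, B8=F, B9=T, B10=F
size 1 is not enough: best union over all size-1 subsets is 10/15
size 2 is not enough: best union over all size-2 subsets is 13/15
size 3: inputs {1, 3, 6} cover all 15 outcomes, and no lexicographically smaller subset of this size does

Answer: 1, 3, 6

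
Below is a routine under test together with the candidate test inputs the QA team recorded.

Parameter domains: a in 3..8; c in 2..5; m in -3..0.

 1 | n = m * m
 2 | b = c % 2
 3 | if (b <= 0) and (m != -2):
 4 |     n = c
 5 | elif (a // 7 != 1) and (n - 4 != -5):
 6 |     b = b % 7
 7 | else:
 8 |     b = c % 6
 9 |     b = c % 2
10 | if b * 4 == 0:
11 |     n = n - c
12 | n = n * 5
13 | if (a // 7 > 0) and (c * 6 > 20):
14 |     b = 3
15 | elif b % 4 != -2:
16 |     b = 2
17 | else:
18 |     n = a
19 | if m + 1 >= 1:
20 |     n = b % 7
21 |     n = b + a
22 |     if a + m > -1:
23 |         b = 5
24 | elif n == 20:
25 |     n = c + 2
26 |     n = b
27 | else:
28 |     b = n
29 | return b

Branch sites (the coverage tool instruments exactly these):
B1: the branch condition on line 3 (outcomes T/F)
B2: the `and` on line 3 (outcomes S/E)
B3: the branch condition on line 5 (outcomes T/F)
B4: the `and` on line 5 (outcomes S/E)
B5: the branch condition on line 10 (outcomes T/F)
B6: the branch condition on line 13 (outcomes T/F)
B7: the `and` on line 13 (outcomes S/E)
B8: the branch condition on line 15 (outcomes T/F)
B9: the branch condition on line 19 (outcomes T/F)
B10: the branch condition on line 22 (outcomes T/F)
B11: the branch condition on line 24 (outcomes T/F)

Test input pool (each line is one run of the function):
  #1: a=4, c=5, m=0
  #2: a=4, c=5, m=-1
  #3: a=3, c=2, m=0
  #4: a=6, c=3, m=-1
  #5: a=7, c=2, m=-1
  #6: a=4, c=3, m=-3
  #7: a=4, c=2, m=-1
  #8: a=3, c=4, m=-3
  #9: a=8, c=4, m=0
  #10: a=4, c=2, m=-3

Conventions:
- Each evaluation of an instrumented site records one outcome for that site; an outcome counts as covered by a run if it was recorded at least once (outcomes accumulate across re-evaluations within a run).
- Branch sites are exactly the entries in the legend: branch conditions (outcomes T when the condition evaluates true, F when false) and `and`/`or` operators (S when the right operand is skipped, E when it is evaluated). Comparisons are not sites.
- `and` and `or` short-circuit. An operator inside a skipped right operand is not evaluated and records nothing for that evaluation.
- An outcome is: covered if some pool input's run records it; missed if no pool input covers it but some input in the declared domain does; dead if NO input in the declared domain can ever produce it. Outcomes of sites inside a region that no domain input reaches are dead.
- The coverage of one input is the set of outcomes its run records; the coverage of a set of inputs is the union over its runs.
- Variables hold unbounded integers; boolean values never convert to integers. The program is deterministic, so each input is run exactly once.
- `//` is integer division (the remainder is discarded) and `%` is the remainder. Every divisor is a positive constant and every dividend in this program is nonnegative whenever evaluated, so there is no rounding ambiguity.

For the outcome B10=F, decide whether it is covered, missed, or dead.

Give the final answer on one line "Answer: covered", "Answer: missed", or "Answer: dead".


no pool input records B10=F
checking all 96 inputs in the declared domain: B10=F is never recorded -> dead
Answer: dead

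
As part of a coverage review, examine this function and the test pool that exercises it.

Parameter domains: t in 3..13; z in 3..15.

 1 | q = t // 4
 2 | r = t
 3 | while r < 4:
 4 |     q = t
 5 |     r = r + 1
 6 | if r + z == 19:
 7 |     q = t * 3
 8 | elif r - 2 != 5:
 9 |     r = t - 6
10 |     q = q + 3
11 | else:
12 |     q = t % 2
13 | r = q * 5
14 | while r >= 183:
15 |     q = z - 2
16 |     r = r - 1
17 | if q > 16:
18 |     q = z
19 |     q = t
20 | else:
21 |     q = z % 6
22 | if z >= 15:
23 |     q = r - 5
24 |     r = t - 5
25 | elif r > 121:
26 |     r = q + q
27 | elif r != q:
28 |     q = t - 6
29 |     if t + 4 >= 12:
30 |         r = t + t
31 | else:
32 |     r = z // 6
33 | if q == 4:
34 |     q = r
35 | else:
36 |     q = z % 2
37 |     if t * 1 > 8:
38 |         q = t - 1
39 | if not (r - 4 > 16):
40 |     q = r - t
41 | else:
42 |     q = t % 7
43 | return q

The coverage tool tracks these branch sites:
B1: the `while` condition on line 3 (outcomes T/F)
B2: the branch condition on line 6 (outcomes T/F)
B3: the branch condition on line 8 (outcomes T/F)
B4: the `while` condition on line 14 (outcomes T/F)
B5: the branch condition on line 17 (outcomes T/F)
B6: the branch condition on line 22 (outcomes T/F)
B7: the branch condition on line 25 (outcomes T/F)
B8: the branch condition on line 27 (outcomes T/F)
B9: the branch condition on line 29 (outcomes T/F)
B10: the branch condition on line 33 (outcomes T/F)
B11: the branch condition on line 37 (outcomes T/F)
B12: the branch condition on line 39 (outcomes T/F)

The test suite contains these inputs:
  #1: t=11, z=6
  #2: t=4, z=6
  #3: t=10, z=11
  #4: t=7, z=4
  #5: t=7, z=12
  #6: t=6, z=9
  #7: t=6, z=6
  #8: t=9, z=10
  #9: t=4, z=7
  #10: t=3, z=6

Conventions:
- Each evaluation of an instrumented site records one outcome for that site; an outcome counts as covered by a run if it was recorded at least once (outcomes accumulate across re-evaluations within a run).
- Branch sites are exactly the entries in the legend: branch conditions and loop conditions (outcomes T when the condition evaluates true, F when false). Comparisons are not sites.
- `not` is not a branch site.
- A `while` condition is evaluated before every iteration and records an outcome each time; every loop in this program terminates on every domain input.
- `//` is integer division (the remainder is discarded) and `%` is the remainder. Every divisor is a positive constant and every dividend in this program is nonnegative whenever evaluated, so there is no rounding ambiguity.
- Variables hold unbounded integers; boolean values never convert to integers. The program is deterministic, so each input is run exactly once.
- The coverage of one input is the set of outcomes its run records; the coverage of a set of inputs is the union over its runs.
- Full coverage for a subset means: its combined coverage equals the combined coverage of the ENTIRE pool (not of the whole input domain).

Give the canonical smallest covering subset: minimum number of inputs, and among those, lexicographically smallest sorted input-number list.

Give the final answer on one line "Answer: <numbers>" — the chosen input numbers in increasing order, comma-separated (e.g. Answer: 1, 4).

run #1 (t=11, z=6) runs B1->F, B2->F, B3->T, B4->F, B5->F, B6->F, B7->F, B8->T, B9->T, B10->F, B11->T, B12->F; records B1=F, B2=F, B3=T, B4=F, B5=F, B6=F, B7=F, B8=T, B9=T, B10=F, B11=T, B12=F
run #2 (t=4, z=6) runs B1->F, B2->F, B3->T, B4->F, B5->F, B6->F, B7->F, B8->T, B9->F, B10->F, B11->F, B12->T; records B1=F, B2=F, B3=T, B4=F, B5=F, B6=F, B7=F, B8=T, B9=F, B10=F, B11=F, B12=T
run #3 (t=10, z=11) runs B1->F, B2->F, B3->T, B4->F, B5->F, B6->F, B7->F, B8->T, B9->T, B10->T, B12->T; records B1=F, B2=F, B3=T, B4=F, B5=F, B6=F, B7=F, B8=T, B9=T, B10=T, B12=T
run #4 (t=7, z=4) runs B1->F, B2->F, B3->F, B4->F, B5->F, B6->F, B7->F, B8->T, B9->F, B10->F, B11->F, B12->T; records B1=F, B2=F, B3=F, B4=F, B5=F, B6=F, B7=F, B8=T, B9=F, B10=F, B11=F, B12=T
run #5 (t=7, z=12) runs B1->F, B2->T, B4->F, B5->T, B6->F, B7->F, B8->T, B9->F, B10->F, B11->F, B12->F; records B1=F, B2=T, B4=F, B5=T, B6=F, B7=F, B8=T, B9=F, B10=F, B11=F, B12=F
run #6 (t=6, z=9) runs B1->F, B2->F, B3->T, B4->F, B5->F, B6->F, B7->F, B8->T, B9->F, B10->F, B11->F, B12->T; records B1=F, B2=F, B3=T, B4=F, B5=F, B6=F, B7=F, B8=T, B9=F, B10=F, B11=F, B12=T
run #7 (t=6, z=6) runs B1->F, B2->F, B3->T, B4->F, B5->F, B6->F, B7->F, B8->T, B9->F, B10->F, B11->F, B12->T; records B1=F, B2=F, B3=T, B4=F, B5=F, B6=F, B7=F, B8=T, B9=F, B10=F, B11=F, B12=T
run #8 (t=9, z=10) runs B1->F, B2->T, B4->F, B5->T, B6->F, B7->T, B10->F, B11->T, B12->T; records B1=F, B2=T, B4=F, B5=T, B6=F, B7=T, B10=F, B11=T, B12=T
run #9 (t=4, z=7) runs B1->F, B2->F, B3->T, B4->F, B5->F, B6->F, B7->F, B8->T, B9->F, B10->F, B11->F, B12->T; records B1=F, B2=F, B3=T, B4=F, B5=F, B6=F, B7=F, B8=T, B9=F, B10=F, B11=F, B12=T
run #10 (t=3, z=6) runs B1->T, B1->F, B2->F, B3->T, B4->F, B5->F, B6->F, B7->F, B8->T, B9->F, B10->F, B11->F, B12->F; records B1=T, B1=F, B2=F, B3=T, B4=F, B5=F, B6=F, B7=F, B8=T, B9=F, B10=F, B11=F, B12=F
together the pool reaches 21 outcomes: B1=T, B1=F, B2=T, B2=F, B3=T, B3=F, B4=F, B5=T, B5=F, B6=F, B7=T, B7=F, B8=T, B9=T, B9=F, B10=T, B10=F, B11=T, B11=F, B12=T, B12=F
checked all size-1 subsets: none covers 21 outcomes (max 13/21)
checked all size-2 subsets: none covers 21 outcomes (max 18/21)
checked all size-3 subsets: none covers 21 outcomes (max 20/21)
inputs {3, 4, 8, 10} (size 4) cover everything; no size-4 subset with a lexicographically smaller index list covers all 21

Answer: 3, 4, 8, 10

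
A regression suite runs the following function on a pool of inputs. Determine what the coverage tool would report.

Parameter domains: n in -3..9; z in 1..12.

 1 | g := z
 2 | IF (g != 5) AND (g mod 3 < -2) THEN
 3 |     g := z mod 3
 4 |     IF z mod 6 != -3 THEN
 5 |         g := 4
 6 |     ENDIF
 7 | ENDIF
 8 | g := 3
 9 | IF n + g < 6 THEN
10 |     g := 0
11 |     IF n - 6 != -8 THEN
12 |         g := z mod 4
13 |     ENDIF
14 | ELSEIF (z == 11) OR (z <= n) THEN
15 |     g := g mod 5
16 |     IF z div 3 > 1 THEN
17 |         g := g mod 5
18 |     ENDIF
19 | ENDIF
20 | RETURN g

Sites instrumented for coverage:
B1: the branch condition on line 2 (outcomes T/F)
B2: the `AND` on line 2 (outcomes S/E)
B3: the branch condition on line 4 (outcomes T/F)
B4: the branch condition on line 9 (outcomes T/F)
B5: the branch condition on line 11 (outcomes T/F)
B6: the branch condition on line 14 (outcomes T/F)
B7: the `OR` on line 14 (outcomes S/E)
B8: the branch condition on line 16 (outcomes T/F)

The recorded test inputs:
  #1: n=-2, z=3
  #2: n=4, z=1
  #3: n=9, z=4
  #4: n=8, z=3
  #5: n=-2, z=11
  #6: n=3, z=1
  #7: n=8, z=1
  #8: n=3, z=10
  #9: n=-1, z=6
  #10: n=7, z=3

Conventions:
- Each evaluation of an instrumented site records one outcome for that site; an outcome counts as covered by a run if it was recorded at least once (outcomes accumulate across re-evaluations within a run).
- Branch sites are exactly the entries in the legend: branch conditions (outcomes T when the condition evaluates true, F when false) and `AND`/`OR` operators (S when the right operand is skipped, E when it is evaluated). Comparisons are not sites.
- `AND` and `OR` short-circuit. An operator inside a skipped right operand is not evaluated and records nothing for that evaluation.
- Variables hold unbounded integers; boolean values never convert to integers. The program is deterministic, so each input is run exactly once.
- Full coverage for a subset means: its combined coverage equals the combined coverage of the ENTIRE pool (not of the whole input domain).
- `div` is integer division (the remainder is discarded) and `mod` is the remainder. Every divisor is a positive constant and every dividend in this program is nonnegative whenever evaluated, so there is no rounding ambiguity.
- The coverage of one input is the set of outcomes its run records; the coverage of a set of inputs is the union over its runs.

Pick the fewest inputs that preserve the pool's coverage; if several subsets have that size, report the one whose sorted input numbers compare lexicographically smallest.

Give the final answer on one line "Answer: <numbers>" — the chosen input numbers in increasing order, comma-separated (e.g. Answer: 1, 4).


input #1 (n=-2, z=3): events B2->E, B1->F, B4->T, B5->F; covers B1=F, B2=E, B4=T, B5=F
input #2 (n=4, z=1): events B2->E, B1->F, B4->F, B7->E, B6->T, B8->F; covers B1=F, B2=E, B4=F, B6=T, B7=E, B8=F
input #3 (n=9, z=4): events B2->E, B1->F, B4->F, B7->E, B6->T, B8->F; covers B1=F, B2=E, B4=F, B6=T, B7=E, B8=F
input #4 (n=8, z=3): events B2->E, B1->F, B4->F, B7->E, B6->T, B8->F; covers B1=F, B2=E, B4=F, B6=T, B7=E, B8=F
input #5 (n=-2, z=11): events B2->E, B1->F, B4->T, B5->F; covers B1=F, B2=E, B4=T, B5=F
input #6 (n=3, z=1): events B2->E, B1->F, B4->F, B7->E, B6->T, B8->F; covers B1=F, B2=E, B4=F, B6=T, B7=E, B8=F
input #7 (n=8, z=1): events B2->E, B1->F, B4->F, B7->E, B6->T, B8->F; covers B1=F, B2=E, B4=F, B6=T, B7=E, B8=F
input #8 (n=3, z=10): events B2->E, B1->F, B4->F, B7->E, B6->F; covers B1=F, B2=E, B4=F, B6=F, B7=E
input #9 (n=-1, z=6): events B2->E, B1->F, B4->T, B5->T; covers B1=F, B2=E, B4=T, B5=T
input #10 (n=7, z=3): events B2->E, B1->F, B4->F, B7->E, B6->T, B8->F; covers B1=F, B2=E, B4=F, B6=T, B7=E, B8=F
pool-wide coverage (10 outcomes): B1=F, B2=E, B4=T, B4=F, B5=T, B5=F, B6=T, B6=F, B7=E, B8=F
every size-1 subset falls short of the 10 outcomes (best: 6/10)
every size-2 subset falls short of the 10 outcomes (best: 8/10)
every size-3 subset falls short of the 10 outcomes (best: 9/10)
the canonical winner is {1, 2, 8, 9}: size 4, full 10-outcome coverage, earliest index list among size-4 covers
Answer: 1, 2, 8, 9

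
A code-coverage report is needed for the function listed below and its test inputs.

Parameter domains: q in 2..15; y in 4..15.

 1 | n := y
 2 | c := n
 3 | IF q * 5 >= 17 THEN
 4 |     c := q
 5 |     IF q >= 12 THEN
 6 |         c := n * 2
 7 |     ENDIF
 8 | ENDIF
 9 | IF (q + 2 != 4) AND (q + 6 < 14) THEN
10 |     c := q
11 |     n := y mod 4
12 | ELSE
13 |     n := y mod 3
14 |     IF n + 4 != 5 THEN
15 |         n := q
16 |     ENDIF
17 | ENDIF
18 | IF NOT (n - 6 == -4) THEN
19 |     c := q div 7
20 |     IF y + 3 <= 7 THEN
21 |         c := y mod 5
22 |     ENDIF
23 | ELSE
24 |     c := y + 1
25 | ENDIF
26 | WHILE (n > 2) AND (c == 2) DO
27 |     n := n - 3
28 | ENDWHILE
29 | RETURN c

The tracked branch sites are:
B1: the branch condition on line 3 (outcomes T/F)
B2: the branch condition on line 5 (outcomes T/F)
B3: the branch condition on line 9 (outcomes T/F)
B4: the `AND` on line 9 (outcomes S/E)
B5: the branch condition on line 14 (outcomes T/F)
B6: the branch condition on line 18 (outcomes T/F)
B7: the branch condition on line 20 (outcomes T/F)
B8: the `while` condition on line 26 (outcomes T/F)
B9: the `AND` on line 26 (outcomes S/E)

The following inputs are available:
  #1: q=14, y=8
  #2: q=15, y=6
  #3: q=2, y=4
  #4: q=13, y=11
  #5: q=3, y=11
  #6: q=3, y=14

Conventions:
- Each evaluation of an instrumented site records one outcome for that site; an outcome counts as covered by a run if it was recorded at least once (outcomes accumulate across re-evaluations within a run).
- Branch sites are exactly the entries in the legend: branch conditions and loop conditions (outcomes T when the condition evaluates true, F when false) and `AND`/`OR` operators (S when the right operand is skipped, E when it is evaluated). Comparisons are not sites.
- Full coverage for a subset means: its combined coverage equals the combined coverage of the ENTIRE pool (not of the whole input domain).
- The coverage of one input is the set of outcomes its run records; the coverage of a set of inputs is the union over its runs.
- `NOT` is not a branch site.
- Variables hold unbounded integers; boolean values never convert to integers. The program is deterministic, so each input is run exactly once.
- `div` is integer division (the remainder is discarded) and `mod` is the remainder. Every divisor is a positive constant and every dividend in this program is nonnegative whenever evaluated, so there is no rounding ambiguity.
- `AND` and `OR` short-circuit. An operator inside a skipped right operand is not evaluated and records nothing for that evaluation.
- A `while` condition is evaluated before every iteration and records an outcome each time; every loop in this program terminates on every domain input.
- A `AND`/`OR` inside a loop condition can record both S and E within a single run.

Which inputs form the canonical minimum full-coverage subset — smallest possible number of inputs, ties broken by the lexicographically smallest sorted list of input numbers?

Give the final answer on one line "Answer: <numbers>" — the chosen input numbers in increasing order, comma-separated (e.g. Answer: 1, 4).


test 1 (q=14, y=8) fires B1->T, B2->T, B4->E, B3->F, B5->T, B6->T, B7->F, B9->E, B8->T, B9->E, B8->T, B9->E, B8->T, B9->E, ...; hits B1=T, B2=T, B3=F, B4=E, B5=T, B6=T, B7=F, B8=T, B8=F, B9=S, B9=E
test 2 (q=15, y=6) fires B1->T, B2->T, B4->E, B3->F, B5->T, B6->T, B7->F, B9->E, B8->T, B9->E, B8->T, B9->E, B8->T, B9->E, ...; hits B1=T, B2=T, B3=F, B4=E, B5=T, B6=T, B7=F, B8=T, B8=F, B9=S, B9=E
test 3 (q=2, y=4) fires B1->F, B4->S, B3->F, B5->F, B6->T, B7->T, B9->S, B8->F; hits B1=F, B3=F, B4=S, B5=F, B6=T, B7=T, B8=F, B9=S
test 4 (q=13, y=11) fires B1->T, B2->T, B4->E, B3->F, B5->T, B6->T, B7->F, B9->E, B8->F; hits B1=T, B2=T, B3=F, B4=E, B5=T, B6=T, B7=F, B8=F, B9=E
test 5 (q=3, y=11) fires B1->F, B4->E, B3->T, B6->T, B7->F, B9->E, B8->F; hits B1=F, B3=T, B4=E, B6=T, B7=F, B8=F, B9=E
test 6 (q=3, y=14) fires B1->F, B4->E, B3->T, B6->F, B9->S, B8->F; hits B1=F, B3=T, B4=E, B6=F, B8=F, B9=S
together the pool reaches 17 outcomes: B1=T, B1=F, B2=T, B3=T, B3=F, B4=S, B4=E, B5=T, B5=F, B6=T, B6=F, B7=T, B7=F, B8=T, B8=F, B9=S, B9=E
no size-1 subset reaches all 17 outcomes (best union: 11/17)
no size-2 subset reaches all 17 outcomes (best union: 15/17)
at size 3, {1, 3, 6} reaches all 17 outcomes; every lexicographically earlier size-3 subset fails
Answer: 1, 3, 6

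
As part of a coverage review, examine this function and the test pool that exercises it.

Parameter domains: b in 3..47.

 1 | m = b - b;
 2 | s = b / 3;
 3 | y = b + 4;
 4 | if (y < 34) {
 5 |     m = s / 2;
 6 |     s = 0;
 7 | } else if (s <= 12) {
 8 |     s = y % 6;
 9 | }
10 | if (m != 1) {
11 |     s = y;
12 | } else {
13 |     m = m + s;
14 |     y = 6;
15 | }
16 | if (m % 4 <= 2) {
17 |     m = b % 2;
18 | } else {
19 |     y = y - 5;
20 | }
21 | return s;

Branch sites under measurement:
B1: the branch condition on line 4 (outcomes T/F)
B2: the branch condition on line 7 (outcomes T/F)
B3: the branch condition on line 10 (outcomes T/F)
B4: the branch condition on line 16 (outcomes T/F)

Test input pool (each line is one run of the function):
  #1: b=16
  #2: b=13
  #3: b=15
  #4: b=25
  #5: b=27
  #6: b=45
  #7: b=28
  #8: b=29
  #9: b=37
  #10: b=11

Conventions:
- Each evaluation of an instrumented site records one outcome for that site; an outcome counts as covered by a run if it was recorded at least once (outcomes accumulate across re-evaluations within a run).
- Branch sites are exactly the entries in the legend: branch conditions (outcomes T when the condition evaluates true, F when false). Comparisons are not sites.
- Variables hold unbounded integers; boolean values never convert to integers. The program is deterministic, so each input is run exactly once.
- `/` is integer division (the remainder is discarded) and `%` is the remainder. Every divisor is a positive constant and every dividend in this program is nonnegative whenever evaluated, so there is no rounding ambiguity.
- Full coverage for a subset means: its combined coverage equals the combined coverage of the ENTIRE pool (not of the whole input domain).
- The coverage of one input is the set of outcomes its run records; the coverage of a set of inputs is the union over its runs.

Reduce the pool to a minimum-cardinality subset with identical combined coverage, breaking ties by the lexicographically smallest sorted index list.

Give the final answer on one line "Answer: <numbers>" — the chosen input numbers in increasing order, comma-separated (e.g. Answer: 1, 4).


#1 (b=16) -> covered: B1=T, B3=T, B4=T
#2 (b=13) -> covered: B1=T, B3=T, B4=T
#3 (b=15) -> covered: B1=T, B3=T, B4=T
#4 (b=25) -> covered: B1=T, B3=T, B4=T
#5 (b=27) -> covered: B1=T, B3=T, B4=T
#6 (b=45) -> covered: B1=F, B2=F, B3=T, B4=T
#7 (b=28) -> covered: B1=T, B3=T, B4=T
#8 (b=29) -> covered: B1=T, B3=T, B4=T
#9 (b=37) -> covered: B1=F, B2=T, B3=T, B4=T
#10 (b=11) -> covered: B1=T, B3=F, B4=T
together the pool reaches 7 outcomes: B1=T, B1=F, B2=T, B2=F, B3=T, B3=F, B4=T
every size-1 subset falls short of the 7 outcomes (best: 4/7)
every size-2 subset falls short of the 7 outcomes (best: 6/7)
at size 3, {6, 9, 10} reaches all 7 outcomes; every lexicographically earlier size-3 subset fails
Answer: 6, 9, 10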